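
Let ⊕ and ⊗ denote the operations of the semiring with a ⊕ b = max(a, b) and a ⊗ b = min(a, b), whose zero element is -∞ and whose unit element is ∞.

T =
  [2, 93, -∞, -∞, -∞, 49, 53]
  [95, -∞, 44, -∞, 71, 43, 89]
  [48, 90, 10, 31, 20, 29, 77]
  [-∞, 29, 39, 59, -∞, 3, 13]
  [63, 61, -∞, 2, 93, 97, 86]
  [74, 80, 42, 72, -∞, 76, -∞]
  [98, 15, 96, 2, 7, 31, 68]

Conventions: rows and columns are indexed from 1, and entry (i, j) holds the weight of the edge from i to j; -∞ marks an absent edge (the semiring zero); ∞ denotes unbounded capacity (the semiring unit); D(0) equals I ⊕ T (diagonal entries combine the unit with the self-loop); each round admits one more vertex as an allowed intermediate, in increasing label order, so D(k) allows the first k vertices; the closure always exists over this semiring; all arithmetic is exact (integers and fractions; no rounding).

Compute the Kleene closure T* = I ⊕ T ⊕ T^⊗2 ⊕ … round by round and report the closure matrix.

D(0):
  [∞, 93, -∞, -∞, -∞, 49, 53]
  [95, ∞, 44, -∞, 71, 43, 89]
  [48, 90, ∞, 31, 20, 29, 77]
  [-∞, 29, 39, ∞, -∞, 3, 13]
  [63, 61, -∞, 2, ∞, 97, 86]
  [74, 80, 42, 72, -∞, ∞, -∞]
  [98, 15, 96, 2, 7, 31, ∞]
D(1):
  [∞, 93, -∞, -∞, -∞, 49, 53]
  [95, ∞, 44, -∞, 71, 49, 89]
  [48, 90, ∞, 31, 20, 48, 77]
  [-∞, 29, 39, ∞, -∞, 3, 13]
  [63, 63, -∞, 2, ∞, 97, 86]
  [74, 80, 42, 72, -∞, ∞, 53]
  [98, 93, 96, 2, 7, 49, ∞]
D(2):
  [∞, 93, 44, -∞, 71, 49, 89]
  [95, ∞, 44, -∞, 71, 49, 89]
  [90, 90, ∞, 31, 71, 49, 89]
  [29, 29, 39, ∞, 29, 29, 29]
  [63, 63, 44, 2, ∞, 97, 86]
  [80, 80, 44, 72, 71, ∞, 80]
  [98, 93, 96, 2, 71, 49, ∞]
D(3):
  [∞, 93, 44, 31, 71, 49, 89]
  [95, ∞, 44, 31, 71, 49, 89]
  [90, 90, ∞, 31, 71, 49, 89]
  [39, 39, 39, ∞, 39, 39, 39]
  [63, 63, 44, 31, ∞, 97, 86]
  [80, 80, 44, 72, 71, ∞, 80]
  [98, 93, 96, 31, 71, 49, ∞]
D(4):
  [∞, 93, 44, 31, 71, 49, 89]
  [95, ∞, 44, 31, 71, 49, 89]
  [90, 90, ∞, 31, 71, 49, 89]
  [39, 39, 39, ∞, 39, 39, 39]
  [63, 63, 44, 31, ∞, 97, 86]
  [80, 80, 44, 72, 71, ∞, 80]
  [98, 93, 96, 31, 71, 49, ∞]
D(5):
  [∞, 93, 44, 31, 71, 71, 89]
  [95, ∞, 44, 31, 71, 71, 89]
  [90, 90, ∞, 31, 71, 71, 89]
  [39, 39, 39, ∞, 39, 39, 39]
  [63, 63, 44, 31, ∞, 97, 86]
  [80, 80, 44, 72, 71, ∞, 80]
  [98, 93, 96, 31, 71, 71, ∞]
D(6):
  [∞, 93, 44, 71, 71, 71, 89]
  [95, ∞, 44, 71, 71, 71, 89]
  [90, 90, ∞, 71, 71, 71, 89]
  [39, 39, 39, ∞, 39, 39, 39]
  [80, 80, 44, 72, ∞, 97, 86]
  [80, 80, 44, 72, 71, ∞, 80]
  [98, 93, 96, 71, 71, 71, ∞]
D(7):
  [∞, 93, 89, 71, 71, 71, 89]
  [95, ∞, 89, 71, 71, 71, 89]
  [90, 90, ∞, 71, 71, 71, 89]
  [39, 39, 39, ∞, 39, 39, 39]
  [86, 86, 86, 72, ∞, 97, 86]
  [80, 80, 80, 72, 71, ∞, 80]
  [98, 93, 96, 71, 71, 71, ∞]
Answer: T* = [[∞, 93, 89, 71, 71, 71, 89], [95, ∞, 89, 71, 71, 71, 89], [90, 90, ∞, 71, 71, 71, 89], [39, 39, 39, ∞, 39, 39, 39], [86, 86, 86, 72, ∞, 97, 86], [80, 80, 80, 72, 71, ∞, 80], [98, 93, 96, 71, 71, 71, ∞]]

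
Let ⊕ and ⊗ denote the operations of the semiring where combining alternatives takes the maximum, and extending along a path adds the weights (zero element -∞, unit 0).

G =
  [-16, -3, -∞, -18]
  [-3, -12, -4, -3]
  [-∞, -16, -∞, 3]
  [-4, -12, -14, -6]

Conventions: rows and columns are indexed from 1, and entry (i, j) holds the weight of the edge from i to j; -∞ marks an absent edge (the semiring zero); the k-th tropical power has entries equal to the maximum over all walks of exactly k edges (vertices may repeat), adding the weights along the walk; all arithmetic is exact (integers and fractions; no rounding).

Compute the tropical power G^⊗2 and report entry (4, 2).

G^⊗2:
  [-6, -15, -7, -6]
  [-7, -6, -16, -1]
  [-1, -9, -11, -3]
  [-10, -7, -16, -11]
Key observation: the optimum is the walk 4->1->2, with weight (-4) + (-3) = -7.
Optimal value attained by: walk 4->1->2.
Answer: (G^⊗2)[4][2] = -7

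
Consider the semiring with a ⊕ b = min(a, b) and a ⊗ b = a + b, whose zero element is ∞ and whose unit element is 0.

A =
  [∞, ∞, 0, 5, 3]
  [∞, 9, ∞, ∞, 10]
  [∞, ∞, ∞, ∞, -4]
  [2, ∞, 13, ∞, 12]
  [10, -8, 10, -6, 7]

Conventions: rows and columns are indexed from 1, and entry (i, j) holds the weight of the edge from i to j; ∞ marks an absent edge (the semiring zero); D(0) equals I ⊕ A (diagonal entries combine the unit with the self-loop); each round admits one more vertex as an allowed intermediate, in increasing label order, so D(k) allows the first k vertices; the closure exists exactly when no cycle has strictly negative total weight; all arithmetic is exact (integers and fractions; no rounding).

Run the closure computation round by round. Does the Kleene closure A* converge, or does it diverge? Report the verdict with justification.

D(0):
  [0, ∞, 0, 5, 3]
  [∞, 0, ∞, ∞, 10]
  [∞, ∞, 0, ∞, -4]
  [2, ∞, 13, 0, 12]
  [10, -8, 10, -6, 0]
D(1):
  [0, ∞, 0, 5, 3]
  [∞, 0, ∞, ∞, 10]
  [∞, ∞, 0, ∞, -4]
  [2, ∞, 2, 0, 5]
  [10, -8, 10, -6, 0]
D(2):
  [0, ∞, 0, 5, 3]
  [∞, 0, ∞, ∞, 10]
  [∞, ∞, 0, ∞, -4]
  [2, ∞, 2, 0, 5]
  [10, -8, 10, -6, 0]
D(3):
  [0, ∞, 0, 5, -4]
  [∞, 0, ∞, ∞, 10]
  [∞, ∞, 0, ∞, -4]
  [2, ∞, 2, 0, -2]
  [10, -8, 10, -6, 0]
Detection: at round 4, diagonal entry (5, 5) turns strictly negative.
Key observation: the cycle 5->4->1->3->5 has total weight (-6) + 2 + 0 + (-4), which is strictly negative.
Answer: DIVERGES — negative cycle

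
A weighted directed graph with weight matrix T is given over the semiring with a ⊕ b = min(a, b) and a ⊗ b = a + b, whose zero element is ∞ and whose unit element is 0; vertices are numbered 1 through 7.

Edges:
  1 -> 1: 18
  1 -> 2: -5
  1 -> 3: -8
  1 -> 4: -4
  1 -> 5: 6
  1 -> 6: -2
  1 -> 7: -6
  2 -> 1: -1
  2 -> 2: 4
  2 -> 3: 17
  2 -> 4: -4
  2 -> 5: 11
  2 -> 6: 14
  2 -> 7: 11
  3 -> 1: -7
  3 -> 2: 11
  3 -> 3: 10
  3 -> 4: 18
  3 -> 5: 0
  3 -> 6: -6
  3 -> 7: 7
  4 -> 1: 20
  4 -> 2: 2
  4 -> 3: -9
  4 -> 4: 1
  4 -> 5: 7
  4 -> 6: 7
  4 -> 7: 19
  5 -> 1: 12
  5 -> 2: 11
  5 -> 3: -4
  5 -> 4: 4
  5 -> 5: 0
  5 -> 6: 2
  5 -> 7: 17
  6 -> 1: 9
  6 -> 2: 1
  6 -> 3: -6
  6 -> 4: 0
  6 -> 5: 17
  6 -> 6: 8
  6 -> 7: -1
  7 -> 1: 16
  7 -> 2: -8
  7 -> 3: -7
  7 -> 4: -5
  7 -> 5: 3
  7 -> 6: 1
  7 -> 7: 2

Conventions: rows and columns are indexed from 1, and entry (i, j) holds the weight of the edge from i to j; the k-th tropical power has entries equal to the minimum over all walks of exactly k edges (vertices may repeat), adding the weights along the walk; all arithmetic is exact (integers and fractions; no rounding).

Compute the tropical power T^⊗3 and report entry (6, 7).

T^⊗2:
  [-15, -14, -13, -11, -8, -14, -4]
  [3, -6, -13, -5, 3, -3, -7]
  [3, -12, -15, -11, -1, -9, -13]
  [-16, 2, -8, -2, -9, -15, -2]
  [-11, 3, -5, 2, -4, -10, 1]
  [-13, -9, -9, -6, -6, -12, 1]
  [-14, -6, -14, -12, -7, -13, 0]
T^⊗3:
  [-20, -20, -23, -19, -13, -19, -21]
  [-20, -15, -14, -12, -13, -19, -6]
  [-22, -21, -20, -18, -15, -21, -11]
  [-15, -21, -24, -20, -10, -18, -22]
  [-12, -16, -19, -15, -5, -13, -17]
  [-16, -18, -21, -17, -9, -15, -19]
  [-21, -19, -22, -18, -14, -20, -20]
Key observation: the optimum is the walk 6->3->1->7, with weight (-6) + (-7) + (-6) = -19.
Optimal value attained by: walk 6->3->1->7.
Answer: (T^⊗3)[6][7] = -19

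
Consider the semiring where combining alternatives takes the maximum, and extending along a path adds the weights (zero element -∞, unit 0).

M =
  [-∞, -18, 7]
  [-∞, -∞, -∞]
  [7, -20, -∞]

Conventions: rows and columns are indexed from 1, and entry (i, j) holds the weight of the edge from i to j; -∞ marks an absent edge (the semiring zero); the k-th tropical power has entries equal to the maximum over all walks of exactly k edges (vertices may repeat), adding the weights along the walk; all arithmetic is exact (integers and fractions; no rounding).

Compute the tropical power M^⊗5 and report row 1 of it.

M^⊗2:
  [14, -13, -∞]
  [-∞, -∞, -∞]
  [-∞, -11, 14]
M^⊗3:
  [-∞, -4, 21]
  [-∞, -∞, -∞]
  [21, -6, -∞]
M^⊗4:
  [28, 1, -∞]
  [-∞, -∞, -∞]
  [-∞, 3, 28]
M^⊗5:
  [-∞, 10, 35]
  [-∞, -∞, -∞]
  [35, 8, -∞]
Answer: row 1 of M^⊗5 = [-∞, 10, 35]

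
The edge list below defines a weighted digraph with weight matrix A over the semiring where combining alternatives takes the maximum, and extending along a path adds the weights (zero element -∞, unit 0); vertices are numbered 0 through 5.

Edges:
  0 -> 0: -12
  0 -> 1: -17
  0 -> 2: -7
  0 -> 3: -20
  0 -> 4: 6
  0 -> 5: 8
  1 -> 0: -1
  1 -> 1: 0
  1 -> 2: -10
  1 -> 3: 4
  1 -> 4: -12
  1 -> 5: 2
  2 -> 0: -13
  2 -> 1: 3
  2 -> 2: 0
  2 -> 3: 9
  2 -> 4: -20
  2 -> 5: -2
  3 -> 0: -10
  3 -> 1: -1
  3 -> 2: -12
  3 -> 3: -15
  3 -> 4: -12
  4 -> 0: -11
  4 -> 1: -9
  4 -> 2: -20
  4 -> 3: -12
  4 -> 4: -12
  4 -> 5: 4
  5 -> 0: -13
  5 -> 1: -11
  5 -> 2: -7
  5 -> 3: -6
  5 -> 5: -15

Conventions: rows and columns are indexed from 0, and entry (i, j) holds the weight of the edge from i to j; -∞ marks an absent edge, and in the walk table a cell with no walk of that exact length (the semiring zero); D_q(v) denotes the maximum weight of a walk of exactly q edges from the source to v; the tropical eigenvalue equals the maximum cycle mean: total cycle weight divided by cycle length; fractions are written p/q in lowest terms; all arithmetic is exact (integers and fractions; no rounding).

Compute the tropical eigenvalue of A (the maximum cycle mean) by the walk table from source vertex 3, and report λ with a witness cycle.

q=0: [-∞, -∞, -∞, 0, -∞, -∞]
q=1: [-10, -1, -12, -15, -12, -∞]
q=2: [-2, -1, -11, 3, -4, 1]
q=3: [-2, 2, -6, 3, 4, 6]
q=4: [1, 2, -1, 6, 4, 8]
q=5: [1, 5, 1, 8, 7, 9]
q=6: [4, 7, 2, 10, 7, 11]
Optimal cycle mean attained by: cycle 0->4->5->2->3->1->0, total 6 + 4 + (-7) + 9 + (-1) + (-1), length 6.
Answer: λ = 5/3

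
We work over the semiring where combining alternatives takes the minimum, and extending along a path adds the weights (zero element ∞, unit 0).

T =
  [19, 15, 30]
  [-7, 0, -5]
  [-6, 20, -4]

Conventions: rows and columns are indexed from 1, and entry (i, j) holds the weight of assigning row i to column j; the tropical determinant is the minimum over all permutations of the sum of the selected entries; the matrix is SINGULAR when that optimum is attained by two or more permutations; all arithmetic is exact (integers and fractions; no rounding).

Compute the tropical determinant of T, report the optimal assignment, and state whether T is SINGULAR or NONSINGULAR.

σ = (1, 2, 3): 19 + 0 + (-4) = 15
σ = (1, 3, 2): 19 + (-5) + 20 = 34
σ = (2, 1, 3): 15 + (-7) + (-4) = 4
σ = (2, 3, 1): 15 + (-5) + (-6) = 4
σ = (3, 1, 2): 30 + (-7) + 20 = 43
σ = (3, 2, 1): 30 + 0 + (-6) = 24
Optimal value attained by: σ = (2, 1, 3).
Answer: det⊕(T) = 4; verdict: SINGULAR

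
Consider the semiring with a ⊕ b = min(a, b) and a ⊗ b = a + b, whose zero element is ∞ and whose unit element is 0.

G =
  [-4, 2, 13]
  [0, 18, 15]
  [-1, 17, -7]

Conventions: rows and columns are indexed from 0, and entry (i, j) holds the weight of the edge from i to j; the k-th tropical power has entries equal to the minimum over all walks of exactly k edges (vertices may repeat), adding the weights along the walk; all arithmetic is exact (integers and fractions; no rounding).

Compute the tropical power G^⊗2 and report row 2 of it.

G^⊗2:
  [-8, -2, 6]
  [-4, 2, 8]
  [-8, 1, -14]
Answer: row 2 of G^⊗2 = [-8, 1, -14]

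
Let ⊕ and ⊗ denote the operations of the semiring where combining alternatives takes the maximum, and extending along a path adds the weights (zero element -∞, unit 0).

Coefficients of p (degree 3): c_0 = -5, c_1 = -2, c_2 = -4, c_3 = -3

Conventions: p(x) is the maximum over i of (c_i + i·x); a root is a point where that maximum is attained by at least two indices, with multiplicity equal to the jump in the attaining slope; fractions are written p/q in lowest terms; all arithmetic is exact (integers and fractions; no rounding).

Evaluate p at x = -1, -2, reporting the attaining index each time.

p(-1) = max(-5+0·(-1)=-5, -2+1·(-1)=-3, -4+2·(-1)=-6, -3+3·(-1)=-6) = -3 (attained by i=1)
p(-2) = max(-5+0·(-2)=-5, -2+1·(-2)=-4, -4+2·(-2)=-8, -3+3·(-2)=-9) = -4 (attained by i=1)
Answer: p(-1) = -3; p(-2) = -4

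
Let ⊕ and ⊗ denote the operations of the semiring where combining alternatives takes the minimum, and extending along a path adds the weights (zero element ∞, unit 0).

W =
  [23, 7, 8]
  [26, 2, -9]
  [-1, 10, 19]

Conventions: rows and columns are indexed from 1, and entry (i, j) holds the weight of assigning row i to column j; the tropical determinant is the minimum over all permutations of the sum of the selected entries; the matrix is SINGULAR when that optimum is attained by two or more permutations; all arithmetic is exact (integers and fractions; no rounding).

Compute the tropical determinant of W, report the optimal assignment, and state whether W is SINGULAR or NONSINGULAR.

σ = (1, 2, 3): 23 + 2 + 19 = 44
σ = (1, 3, 2): 23 + (-9) + 10 = 24
σ = (2, 1, 3): 7 + 26 + 19 = 52
σ = (2, 3, 1): 7 + (-9) + (-1) = -3
σ = (3, 1, 2): 8 + 26 + 10 = 44
σ = (3, 2, 1): 8 + 2 + (-1) = 9
Optimal value attained by: σ = (2, 3, 1).
Answer: det⊕(W) = -3; verdict: NONSINGULAR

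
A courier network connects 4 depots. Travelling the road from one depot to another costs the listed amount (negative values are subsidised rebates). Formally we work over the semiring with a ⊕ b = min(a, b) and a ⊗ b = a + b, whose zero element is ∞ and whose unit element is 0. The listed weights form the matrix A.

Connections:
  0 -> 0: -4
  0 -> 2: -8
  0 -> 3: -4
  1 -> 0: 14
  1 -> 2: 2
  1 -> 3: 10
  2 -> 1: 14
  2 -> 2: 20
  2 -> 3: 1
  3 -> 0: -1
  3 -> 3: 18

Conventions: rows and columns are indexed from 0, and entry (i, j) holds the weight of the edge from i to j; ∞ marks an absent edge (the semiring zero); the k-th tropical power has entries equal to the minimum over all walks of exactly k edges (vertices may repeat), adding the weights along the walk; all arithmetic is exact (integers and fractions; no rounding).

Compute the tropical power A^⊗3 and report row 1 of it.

A^⊗2:
  [-8, 6, -12, -8]
  [9, 16, 6, 3]
  [0, 34, 16, 19]
  [-5, ∞, -9, -5]
A^⊗3:
  [-12, 2, -16, -12]
  [2, 20, 1, 5]
  [-4, 30, -8, -4]
  [-9, 5, -13, -9]
Answer: row 1 of A^⊗3 = [2, 20, 1, 5]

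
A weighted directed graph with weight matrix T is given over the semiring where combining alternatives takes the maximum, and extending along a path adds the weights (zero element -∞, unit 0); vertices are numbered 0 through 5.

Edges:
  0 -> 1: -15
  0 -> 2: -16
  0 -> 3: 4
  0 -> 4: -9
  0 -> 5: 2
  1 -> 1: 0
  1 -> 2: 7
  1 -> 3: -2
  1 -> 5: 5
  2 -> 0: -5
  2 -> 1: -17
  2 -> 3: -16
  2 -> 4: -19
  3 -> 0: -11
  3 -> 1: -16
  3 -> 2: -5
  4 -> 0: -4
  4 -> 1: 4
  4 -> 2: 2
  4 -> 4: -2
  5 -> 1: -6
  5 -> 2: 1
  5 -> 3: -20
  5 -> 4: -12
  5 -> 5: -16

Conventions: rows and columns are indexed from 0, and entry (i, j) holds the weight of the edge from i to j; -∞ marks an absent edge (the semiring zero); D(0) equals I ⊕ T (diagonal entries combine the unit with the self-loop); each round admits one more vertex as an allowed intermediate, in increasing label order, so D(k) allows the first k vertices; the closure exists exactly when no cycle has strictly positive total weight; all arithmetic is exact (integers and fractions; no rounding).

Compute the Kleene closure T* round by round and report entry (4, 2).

D(0):
  [0, -15, -16, 4, -9, 2]
  [-∞, 0, 7, -2, -∞, 5]
  [-5, -17, 0, -16, -19, -∞]
  [-11, -16, -5, 0, -∞, -∞]
  [-4, 4, 2, -∞, 0, -∞]
  [-∞, -6, 1, -20, -12, 0]
D(1):
  [0, -15, -16, 4, -9, 2]
  [-∞, 0, 7, -2, -∞, 5]
  [-5, -17, 0, -1, -14, -3]
  [-11, -16, -5, 0, -20, -9]
  [-4, 4, 2, 0, 0, -2]
  [-∞, -6, 1, -20, -12, 0]
D(2):
  [0, -15, -8, 4, -9, 2]
  [-∞, 0, 7, -2, -∞, 5]
  [-5, -17, 0, -1, -14, -3]
  [-11, -16, -5, 0, -20, -9]
  [-4, 4, 11, 2, 0, 9]
  [-∞, -6, 1, -8, -12, 0]
D(3):
  [0, -15, -8, 4, -9, 2]
  [2, 0, 7, 6, -7, 5]
  [-5, -17, 0, -1, -14, -3]
  [-10, -16, -5, 0, -19, -8]
  [6, 4, 11, 10, 0, 9]
  [-4, -6, 1, 0, -12, 0]
D(4):
  [0, -12, -1, 4, -9, 2]
  [2, 0, 7, 6, -7, 5]
  [-5, -17, 0, -1, -14, -3]
  [-10, -16, -5, 0, -19, -8]
  [6, 4, 11, 10, 0, 9]
  [-4, -6, 1, 0, -12, 0]
D(5):
  [0, -5, 2, 4, -9, 2]
  [2, 0, 7, 6, -7, 5]
  [-5, -10, 0, -1, -14, -3]
  [-10, -15, -5, 0, -19, -8]
  [6, 4, 11, 10, 0, 9]
  [-4, -6, 1, 0, -12, 0]
D(6):
  [0, -4, 3, 4, -9, 2]
  [2, 0, 7, 6, -7, 5]
  [-5, -9, 0, -1, -14, -3]
  [-10, -14, -5, 0, -19, -8]
  [6, 4, 11, 10, 0, 9]
  [-4, -6, 1, 0, -12, 0]
Answer: T*[4][2] = 11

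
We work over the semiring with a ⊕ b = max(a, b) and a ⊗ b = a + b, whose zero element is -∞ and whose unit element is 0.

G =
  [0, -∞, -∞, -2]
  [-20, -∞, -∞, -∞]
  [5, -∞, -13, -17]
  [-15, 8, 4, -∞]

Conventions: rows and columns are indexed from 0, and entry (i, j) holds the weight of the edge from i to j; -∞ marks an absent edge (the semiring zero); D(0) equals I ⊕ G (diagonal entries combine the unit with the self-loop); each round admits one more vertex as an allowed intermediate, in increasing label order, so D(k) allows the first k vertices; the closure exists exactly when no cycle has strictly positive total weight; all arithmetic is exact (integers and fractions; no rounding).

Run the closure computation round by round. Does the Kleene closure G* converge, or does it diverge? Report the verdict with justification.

D(0):
  [0, -∞, -∞, -2]
  [-20, 0, -∞, -∞]
  [5, -∞, 0, -17]
  [-15, 8, 4, 0]
D(1):
  [0, -∞, -∞, -2]
  [-20, 0, -∞, -22]
  [5, -∞, 0, 3]
  [-15, 8, 4, 0]
D(2):
  [0, -∞, -∞, -2]
  [-20, 0, -∞, -22]
  [5, -∞, 0, 3]
  [-12, 8, 4, 0]
Detection: at round 3, diagonal entry (3, 3) turns strictly positive.
Key observation: the cycle 3->2->0->3 has total weight 4 + 5 + (-2), which is strictly positive.
Answer: DIVERGES — positive cycle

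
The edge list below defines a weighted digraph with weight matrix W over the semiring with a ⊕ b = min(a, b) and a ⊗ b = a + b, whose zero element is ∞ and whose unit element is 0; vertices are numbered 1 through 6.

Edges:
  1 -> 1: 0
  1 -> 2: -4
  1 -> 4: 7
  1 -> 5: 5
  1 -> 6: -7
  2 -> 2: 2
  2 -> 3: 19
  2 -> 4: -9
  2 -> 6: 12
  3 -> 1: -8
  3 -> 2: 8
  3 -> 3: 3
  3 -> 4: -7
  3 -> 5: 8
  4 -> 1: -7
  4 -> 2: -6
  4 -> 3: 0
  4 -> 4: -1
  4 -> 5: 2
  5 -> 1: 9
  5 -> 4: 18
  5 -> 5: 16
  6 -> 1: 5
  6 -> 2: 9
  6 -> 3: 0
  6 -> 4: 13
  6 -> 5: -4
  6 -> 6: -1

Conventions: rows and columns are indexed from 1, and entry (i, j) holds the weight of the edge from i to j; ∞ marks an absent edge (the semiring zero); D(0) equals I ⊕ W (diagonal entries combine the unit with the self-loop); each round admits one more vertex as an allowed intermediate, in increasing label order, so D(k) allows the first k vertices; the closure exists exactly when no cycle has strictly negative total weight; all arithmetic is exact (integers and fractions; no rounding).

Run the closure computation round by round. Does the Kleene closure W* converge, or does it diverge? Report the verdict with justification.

Detection: at round 0, diagonal entry (4, 4) turns strictly negative.
Key observation: the cycle 4->4 has total weight (-1), which is strictly negative.
Answer: DIVERGES — negative cycle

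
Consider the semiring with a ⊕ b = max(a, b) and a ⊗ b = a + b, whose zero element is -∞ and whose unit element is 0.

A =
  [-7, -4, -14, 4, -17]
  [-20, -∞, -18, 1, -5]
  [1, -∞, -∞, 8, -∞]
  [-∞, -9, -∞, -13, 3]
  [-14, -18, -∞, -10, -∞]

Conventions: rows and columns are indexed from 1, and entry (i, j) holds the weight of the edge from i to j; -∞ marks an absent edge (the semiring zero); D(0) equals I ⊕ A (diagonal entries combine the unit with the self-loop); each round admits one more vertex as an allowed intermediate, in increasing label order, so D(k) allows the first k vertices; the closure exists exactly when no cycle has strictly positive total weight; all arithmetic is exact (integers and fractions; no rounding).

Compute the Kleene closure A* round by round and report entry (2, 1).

D(0):
  [0, -4, -14, 4, -17]
  [-20, 0, -18, 1, -5]
  [1, -∞, 0, 8, -∞]
  [-∞, -9, -∞, 0, 3]
  [-14, -18, -∞, -10, 0]
D(1):
  [0, -4, -14, 4, -17]
  [-20, 0, -18, 1, -5]
  [1, -3, 0, 8, -16]
  [-∞, -9, -∞, 0, 3]
  [-14, -18, -28, -10, 0]
D(2):
  [0, -4, -14, 4, -9]
  [-20, 0, -18, 1, -5]
  [1, -3, 0, 8, -8]
  [-29, -9, -27, 0, 3]
  [-14, -18, -28, -10, 0]
D(3):
  [0, -4, -14, 4, -9]
  [-17, 0, -18, 1, -5]
  [1, -3, 0, 8, -8]
  [-26, -9, -27, 0, 3]
  [-14, -18, -28, -10, 0]
D(4):
  [0, -4, -14, 4, 7]
  [-17, 0, -18, 1, 4]
  [1, -1, 0, 8, 11]
  [-26, -9, -27, 0, 3]
  [-14, -18, -28, -10, 0]
D(5):
  [0, -4, -14, 4, 7]
  [-10, 0, -18, 1, 4]
  [1, -1, 0, 8, 11]
  [-11, -9, -25, 0, 3]
  [-14, -18, -28, -10, 0]
Answer: A*[2][1] = -10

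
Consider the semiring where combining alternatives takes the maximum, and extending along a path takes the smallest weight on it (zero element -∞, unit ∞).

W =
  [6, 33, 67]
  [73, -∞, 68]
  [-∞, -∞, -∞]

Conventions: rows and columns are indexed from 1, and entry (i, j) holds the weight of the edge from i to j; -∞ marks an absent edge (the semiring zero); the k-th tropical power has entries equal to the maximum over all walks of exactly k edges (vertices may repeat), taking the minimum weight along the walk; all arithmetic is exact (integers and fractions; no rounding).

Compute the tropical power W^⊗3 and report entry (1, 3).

W^⊗2:
  [33, 6, 33]
  [6, 33, 67]
  [-∞, -∞, -∞]
W^⊗3:
  [6, 33, 33]
  [33, 6, 33]
  [-∞, -∞, -∞]
Key observation: the optimum is the walk 1->2->1->3, with weight 33 min 73 min 67 = 33.
Optimal value attained by: walk 1->2->1->3.
Answer: (W^⊗3)[1][3] = 33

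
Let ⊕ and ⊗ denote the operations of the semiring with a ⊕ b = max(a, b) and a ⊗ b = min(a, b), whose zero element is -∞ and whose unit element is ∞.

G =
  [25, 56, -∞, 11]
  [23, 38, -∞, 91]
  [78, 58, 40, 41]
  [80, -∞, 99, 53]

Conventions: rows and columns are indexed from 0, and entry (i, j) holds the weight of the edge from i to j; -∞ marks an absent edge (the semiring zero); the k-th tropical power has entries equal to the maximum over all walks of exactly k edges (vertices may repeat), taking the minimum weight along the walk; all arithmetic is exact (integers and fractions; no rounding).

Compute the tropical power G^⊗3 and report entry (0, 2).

G^⊗2:
  [25, 38, 11, 56]
  [80, 38, 91, 53]
  [41, 56, 41, 58]
  [78, 58, 53, 53]
G^⊗3:
  [56, 38, 56, 53]
  [78, 58, 53, 53]
  [58, 41, 58, 56]
  [53, 56, 53, 58]
Key observation: the optimum is the walk 0->1->3->2, with weight 56 min 91 min 99 = 56.
Optimal value attained by: walk 0->1->3->2.
Answer: (G^⊗3)[0][2] = 56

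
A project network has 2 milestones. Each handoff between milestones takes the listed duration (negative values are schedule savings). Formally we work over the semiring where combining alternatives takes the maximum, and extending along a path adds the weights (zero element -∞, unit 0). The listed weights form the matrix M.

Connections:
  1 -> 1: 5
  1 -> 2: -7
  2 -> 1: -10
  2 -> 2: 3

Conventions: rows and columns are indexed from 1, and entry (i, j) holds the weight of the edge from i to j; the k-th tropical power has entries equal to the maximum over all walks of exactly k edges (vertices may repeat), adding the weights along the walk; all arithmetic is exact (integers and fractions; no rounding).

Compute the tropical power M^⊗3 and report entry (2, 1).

M^⊗2:
  [10, -2]
  [-5, 6]
M^⊗3:
  [15, 3]
  [0, 9]
Key observation: the optimum is the walk 2->1->1->1, with weight (-10) + 5 + 5 = 0.
Optimal value attained by: walk 2->1->1->1.
Answer: (M^⊗3)[2][1] = 0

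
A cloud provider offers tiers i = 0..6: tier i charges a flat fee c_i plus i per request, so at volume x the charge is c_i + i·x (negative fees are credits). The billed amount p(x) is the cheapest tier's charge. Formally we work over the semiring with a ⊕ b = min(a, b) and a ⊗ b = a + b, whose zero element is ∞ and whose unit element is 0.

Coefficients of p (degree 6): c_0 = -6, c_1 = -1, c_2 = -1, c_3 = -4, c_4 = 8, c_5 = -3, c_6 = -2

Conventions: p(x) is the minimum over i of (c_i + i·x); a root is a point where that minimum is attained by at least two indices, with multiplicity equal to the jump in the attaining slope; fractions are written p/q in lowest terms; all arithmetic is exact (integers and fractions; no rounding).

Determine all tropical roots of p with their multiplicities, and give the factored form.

hull edge (i=0, c=-6) to (i=5, c=-3): slope 3/5, span 5
hull edge (i=5, c=-3) to (i=6, c=-2): slope 1, span 1
Factored form: p(x) = -2 ⊗ (x ⊕ (-1)) ⊗ (x ⊕ (-3/5)) ⊗ (x ⊕ (-3/5)) ⊗ (x ⊕ (-3/5)) ⊗ (x ⊕ (-3/5)) ⊗ (x ⊕ (-3/5))
Answer: roots = -1 (mult 1), -3/5 (mult 5)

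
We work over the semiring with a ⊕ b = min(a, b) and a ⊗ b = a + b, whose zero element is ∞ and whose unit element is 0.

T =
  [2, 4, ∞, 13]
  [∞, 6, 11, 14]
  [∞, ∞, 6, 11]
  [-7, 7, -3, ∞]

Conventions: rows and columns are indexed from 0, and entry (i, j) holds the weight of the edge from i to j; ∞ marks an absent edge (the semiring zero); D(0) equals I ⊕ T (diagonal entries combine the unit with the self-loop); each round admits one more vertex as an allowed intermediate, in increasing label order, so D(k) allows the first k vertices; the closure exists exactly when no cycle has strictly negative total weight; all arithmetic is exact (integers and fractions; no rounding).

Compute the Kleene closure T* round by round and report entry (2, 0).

D(0):
  [0, 4, ∞, 13]
  [∞, 0, 11, 14]
  [∞, ∞, 0, 11]
  [-7, 7, -3, 0]
D(1):
  [0, 4, ∞, 13]
  [∞, 0, 11, 14]
  [∞, ∞, 0, 11]
  [-7, -3, -3, 0]
D(2):
  [0, 4, 15, 13]
  [∞, 0, 11, 14]
  [∞, ∞, 0, 11]
  [-7, -3, -3, 0]
D(3):
  [0, 4, 15, 13]
  [∞, 0, 11, 14]
  [∞, ∞, 0, 11]
  [-7, -3, -3, 0]
D(4):
  [0, 4, 10, 13]
  [7, 0, 11, 14]
  [4, 8, 0, 11]
  [-7, -3, -3, 0]
Answer: T*[2][0] = 4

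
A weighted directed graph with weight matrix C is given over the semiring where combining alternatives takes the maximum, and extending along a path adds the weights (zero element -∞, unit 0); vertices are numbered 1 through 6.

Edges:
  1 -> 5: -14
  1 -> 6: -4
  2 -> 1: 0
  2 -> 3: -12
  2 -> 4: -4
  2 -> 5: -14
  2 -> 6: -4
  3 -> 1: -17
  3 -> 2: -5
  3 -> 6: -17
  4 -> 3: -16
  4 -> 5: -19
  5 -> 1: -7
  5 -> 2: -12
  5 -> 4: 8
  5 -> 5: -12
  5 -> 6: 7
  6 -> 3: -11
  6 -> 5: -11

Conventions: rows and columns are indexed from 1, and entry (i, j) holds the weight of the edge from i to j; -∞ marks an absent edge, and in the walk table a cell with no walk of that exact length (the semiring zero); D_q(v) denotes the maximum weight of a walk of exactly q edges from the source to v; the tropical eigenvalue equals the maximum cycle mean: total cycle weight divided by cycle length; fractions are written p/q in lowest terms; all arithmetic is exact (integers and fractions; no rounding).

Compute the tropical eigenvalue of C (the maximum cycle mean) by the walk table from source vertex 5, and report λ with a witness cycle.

q=0: [-∞, -∞, -∞, -∞, 0, -∞]
q=1: [-7, -12, -∞, 8, -12, 7]
q=2: [-12, -24, -4, -4, -4, -5]
q=3: [-11, -9, -16, 4, -16, 3]
q=4: [-9, -21, -8, -8, -8, -9]
q=5: [-15, -13, -20, 0, -20, -1]
q=6: [-13, -25, -12, -12, -12, -13]
Optimal cycle mean attained by: cycle 5->6->5, total 7 + (-11), length 2.
Answer: λ = -2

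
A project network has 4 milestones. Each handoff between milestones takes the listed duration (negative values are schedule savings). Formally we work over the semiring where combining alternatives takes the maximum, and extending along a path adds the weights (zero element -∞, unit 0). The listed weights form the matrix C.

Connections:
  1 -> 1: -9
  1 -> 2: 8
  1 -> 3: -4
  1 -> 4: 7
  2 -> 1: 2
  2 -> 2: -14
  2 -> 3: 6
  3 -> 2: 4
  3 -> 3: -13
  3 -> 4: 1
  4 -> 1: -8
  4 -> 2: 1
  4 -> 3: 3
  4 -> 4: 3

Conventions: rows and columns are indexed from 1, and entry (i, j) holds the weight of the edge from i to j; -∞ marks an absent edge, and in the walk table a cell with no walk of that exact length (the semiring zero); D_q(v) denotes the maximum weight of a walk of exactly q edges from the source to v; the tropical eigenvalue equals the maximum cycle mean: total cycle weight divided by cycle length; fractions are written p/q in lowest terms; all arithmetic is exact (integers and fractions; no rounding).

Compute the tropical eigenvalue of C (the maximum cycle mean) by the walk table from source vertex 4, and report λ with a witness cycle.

q=0: [-∞, -∞, -∞, 0]
q=1: [-8, 1, 3, 3]
q=2: [3, 7, 7, 6]
q=3: [9, 11, 13, 10]
q=4: [13, 17, 17, 16]
Optimal cycle mean attained by: cycle 1->2->1, total 8 + 2, length 2.
Answer: λ = 5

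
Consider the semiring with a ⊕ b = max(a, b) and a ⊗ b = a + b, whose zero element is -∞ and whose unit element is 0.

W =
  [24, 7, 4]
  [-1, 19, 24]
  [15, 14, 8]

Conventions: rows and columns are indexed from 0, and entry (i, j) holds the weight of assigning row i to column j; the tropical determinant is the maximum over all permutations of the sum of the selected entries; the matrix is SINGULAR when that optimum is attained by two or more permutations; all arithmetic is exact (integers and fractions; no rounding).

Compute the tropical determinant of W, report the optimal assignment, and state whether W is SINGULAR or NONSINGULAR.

σ = (0, 1, 2): 24 + 19 + 8 = 51
σ = (0, 2, 1): 24 + 24 + 14 = 62
σ = (1, 0, 2): 7 + (-1) + 8 = 14
σ = (1, 2, 0): 7 + 24 + 15 = 46
σ = (2, 0, 1): 4 + (-1) + 14 = 17
σ = (2, 1, 0): 4 + 19 + 15 = 38
Optimal value attained by: σ = (0, 2, 1).
Answer: det⊕(W) = 62; verdict: NONSINGULAR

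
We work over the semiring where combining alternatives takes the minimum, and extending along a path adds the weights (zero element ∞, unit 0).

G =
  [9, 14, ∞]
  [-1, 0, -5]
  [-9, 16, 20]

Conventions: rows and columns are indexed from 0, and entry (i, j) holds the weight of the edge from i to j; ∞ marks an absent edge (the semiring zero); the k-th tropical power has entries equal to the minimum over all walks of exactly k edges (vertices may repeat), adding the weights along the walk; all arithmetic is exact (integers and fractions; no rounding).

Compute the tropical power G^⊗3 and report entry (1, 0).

G^⊗2:
  [13, 14, 9]
  [-14, 0, -5]
  [0, 5, 11]
G^⊗3:
  [0, 14, 9]
  [-14, 0, -5]
  [2, 5, 0]
Key observation: the optimum is the walk 1->1->2->0, with weight 0 + (-5) + (-9) = -14.
Optimal value attained by: walk 1->1->2->0.
Answer: (G^⊗3)[1][0] = -14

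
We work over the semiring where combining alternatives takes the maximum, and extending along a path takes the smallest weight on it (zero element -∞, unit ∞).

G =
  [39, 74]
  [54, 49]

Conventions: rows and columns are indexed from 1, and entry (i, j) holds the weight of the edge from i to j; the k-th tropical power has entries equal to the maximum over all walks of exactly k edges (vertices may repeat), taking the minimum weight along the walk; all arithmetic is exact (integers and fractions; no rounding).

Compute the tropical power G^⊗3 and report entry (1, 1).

G^⊗2:
  [54, 49]
  [49, 54]
G^⊗3:
  [49, 54]
  [54, 49]
Key observation: the optimum is the walk 1->2->2->1, with weight 74 min 49 min 54 = 49.
Optimal value attained by: walk 1->2->2->1.
Answer: (G^⊗3)[1][1] = 49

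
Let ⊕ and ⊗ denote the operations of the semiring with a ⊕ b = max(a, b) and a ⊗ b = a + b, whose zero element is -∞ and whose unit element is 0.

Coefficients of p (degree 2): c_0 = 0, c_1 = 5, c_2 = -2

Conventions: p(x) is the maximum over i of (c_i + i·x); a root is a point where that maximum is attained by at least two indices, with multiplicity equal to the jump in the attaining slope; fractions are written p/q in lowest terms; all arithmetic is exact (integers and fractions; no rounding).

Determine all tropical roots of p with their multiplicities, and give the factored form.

hull edge (i=0, c=0) to (i=1, c=5): slope 5, span 1
hull edge (i=1, c=5) to (i=2, c=-2): slope -7, span 1
Factored form: p(x) = -2 ⊗ (x ⊕ (-5)) ⊗ (x ⊕ 7)
Answer: roots = -5 (mult 1), 7 (mult 1)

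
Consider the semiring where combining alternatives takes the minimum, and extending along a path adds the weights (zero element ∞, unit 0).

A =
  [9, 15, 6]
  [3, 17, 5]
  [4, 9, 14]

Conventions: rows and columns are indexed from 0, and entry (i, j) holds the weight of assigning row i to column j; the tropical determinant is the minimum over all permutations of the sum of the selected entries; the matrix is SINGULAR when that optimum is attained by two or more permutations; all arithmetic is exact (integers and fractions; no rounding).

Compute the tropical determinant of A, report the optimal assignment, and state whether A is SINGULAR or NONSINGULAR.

σ = (0, 1, 2): 9 + 17 + 14 = 40
σ = (0, 2, 1): 9 + 5 + 9 = 23
σ = (1, 0, 2): 15 + 3 + 14 = 32
σ = (1, 2, 0): 15 + 5 + 4 = 24
σ = (2, 0, 1): 6 + 3 + 9 = 18
σ = (2, 1, 0): 6 + 17 + 4 = 27
Optimal value attained by: σ = (2, 0, 1).
Answer: det⊕(A) = 18; verdict: NONSINGULAR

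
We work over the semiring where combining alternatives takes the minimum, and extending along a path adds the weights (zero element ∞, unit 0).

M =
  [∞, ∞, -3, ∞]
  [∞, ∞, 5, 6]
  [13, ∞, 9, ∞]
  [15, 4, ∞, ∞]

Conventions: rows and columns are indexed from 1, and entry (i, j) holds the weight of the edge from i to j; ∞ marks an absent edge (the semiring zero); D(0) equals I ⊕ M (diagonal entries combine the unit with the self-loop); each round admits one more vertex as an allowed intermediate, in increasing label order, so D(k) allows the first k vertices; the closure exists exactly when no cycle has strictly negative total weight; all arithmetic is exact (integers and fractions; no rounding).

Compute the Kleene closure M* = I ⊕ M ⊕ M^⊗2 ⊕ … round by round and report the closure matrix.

D(0):
  [0, ∞, -3, ∞]
  [∞, 0, 5, 6]
  [13, ∞, 0, ∞]
  [15, 4, ∞, 0]
D(1):
  [0, ∞, -3, ∞]
  [∞, 0, 5, 6]
  [13, ∞, 0, ∞]
  [15, 4, 12, 0]
D(2):
  [0, ∞, -3, ∞]
  [∞, 0, 5, 6]
  [13, ∞, 0, ∞]
  [15, 4, 9, 0]
D(3):
  [0, ∞, -3, ∞]
  [18, 0, 5, 6]
  [13, ∞, 0, ∞]
  [15, 4, 9, 0]
D(4):
  [0, ∞, -3, ∞]
  [18, 0, 5, 6]
  [13, ∞, 0, ∞]
  [15, 4, 9, 0]
Answer: M* = [[0, ∞, -3, ∞], [18, 0, 5, 6], [13, ∞, 0, ∞], [15, 4, 9, 0]]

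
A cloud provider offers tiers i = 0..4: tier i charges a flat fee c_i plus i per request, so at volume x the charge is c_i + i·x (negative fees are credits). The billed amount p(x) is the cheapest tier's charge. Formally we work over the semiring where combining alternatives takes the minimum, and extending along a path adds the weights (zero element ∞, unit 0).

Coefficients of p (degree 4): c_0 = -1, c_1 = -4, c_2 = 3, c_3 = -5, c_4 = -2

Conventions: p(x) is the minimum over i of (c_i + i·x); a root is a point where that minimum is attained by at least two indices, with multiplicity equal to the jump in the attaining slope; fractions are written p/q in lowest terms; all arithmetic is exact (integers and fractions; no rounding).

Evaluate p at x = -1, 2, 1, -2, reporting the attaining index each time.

p(-1) = min(-1+0·(-1)=-1, -4+1·(-1)=-5, 3+2·(-1)=1, -5+3·(-1)=-8, -2+4·(-1)=-6) = -8 (attained by i=3)
p(2) = min(-1+0·2=-1, -4+1·2=-2, 3+2·2=7, -5+3·2=1, -2+4·2=6) = -2 (attained by i=1)
p(1) = min(-1+0·1=-1, -4+1·1=-3, 3+2·1=5, -5+3·1=-2, -2+4·1=2) = -3 (attained by i=1)
p(-2) = min(-1+0·(-2)=-1, -4+1·(-2)=-6, 3+2·(-2)=-1, -5+3·(-2)=-11, -2+4·(-2)=-10) = -11 (attained by i=3)
Answer: p(-1) = -8; p(2) = -2; p(1) = -3; p(-2) = -11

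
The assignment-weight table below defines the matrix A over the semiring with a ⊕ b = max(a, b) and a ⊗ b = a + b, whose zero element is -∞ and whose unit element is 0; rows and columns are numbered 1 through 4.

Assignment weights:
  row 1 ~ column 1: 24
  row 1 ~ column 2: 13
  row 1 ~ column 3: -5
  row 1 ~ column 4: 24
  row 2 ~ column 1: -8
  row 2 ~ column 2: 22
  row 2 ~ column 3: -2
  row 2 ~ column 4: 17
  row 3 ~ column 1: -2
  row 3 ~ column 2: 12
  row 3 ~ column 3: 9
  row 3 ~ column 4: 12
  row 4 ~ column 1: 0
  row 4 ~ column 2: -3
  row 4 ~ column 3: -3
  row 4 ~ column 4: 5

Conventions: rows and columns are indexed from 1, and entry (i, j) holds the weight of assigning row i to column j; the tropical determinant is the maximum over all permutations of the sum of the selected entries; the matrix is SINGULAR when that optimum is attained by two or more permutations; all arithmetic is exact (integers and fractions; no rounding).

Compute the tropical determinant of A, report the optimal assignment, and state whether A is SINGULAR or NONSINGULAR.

σ = (1, 2, 3, 4): 24 + 22 + 9 + 5 = 60
σ = (1, 2, 4, 3): 24 + 22 + 12 + (-3) = 55
σ = (1, 3, 2, 4): 24 + (-2) + 12 + 5 = 39
σ = (1, 3, 4, 2): 24 + (-2) + 12 + (-3) = 31
σ = (1, 4, 2, 3): 24 + 17 + 12 + (-3) = 50
σ = (1, 4, 3, 2): 24 + 17 + 9 + (-3) = 47
σ = (2, 1, 3, 4): 13 + (-8) + 9 + 5 = 19
σ = (2, 1, 4, 3): 13 + (-8) + 12 + (-3) = 14
σ = (2, 3, 1, 4): 13 + (-2) + (-2) + 5 = 14
σ = (2, 3, 4, 1): 13 + (-2) + 12 + 0 = 23
σ = (2, 4, 1, 3): 13 + 17 + (-2) + (-3) = 25
σ = (2, 4, 3, 1): 13 + 17 + 9 + 0 = 39
σ = (3, 1, 2, 4): (-5) + (-8) + 12 + 5 = 4
σ = (3, 1, 4, 2): (-5) + (-8) + 12 + (-3) = -4
σ = (3, 2, 1, 4): (-5) + 22 + (-2) + 5 = 20
σ = (3, 2, 4, 1): (-5) + 22 + 12 + 0 = 29
σ = (3, 4, 1, 2): (-5) + 17 + (-2) + (-3) = 7
σ = (3, 4, 2, 1): (-5) + 17 + 12 + 0 = 24
σ = (4, 1, 2, 3): 24 + (-8) + 12 + (-3) = 25
σ = (4, 1, 3, 2): 24 + (-8) + 9 + (-3) = 22
σ = (4, 2, 1, 3): 24 + 22 + (-2) + (-3) = 41
σ = (4, 2, 3, 1): 24 + 22 + 9 + 0 = 55
σ = (4, 3, 1, 2): 24 + (-2) + (-2) + (-3) = 17
σ = (4, 3, 2, 1): 24 + (-2) + 12 + 0 = 34
Optimal value attained by: σ = (1, 2, 3, 4).
Answer: det⊕(A) = 60; verdict: NONSINGULAR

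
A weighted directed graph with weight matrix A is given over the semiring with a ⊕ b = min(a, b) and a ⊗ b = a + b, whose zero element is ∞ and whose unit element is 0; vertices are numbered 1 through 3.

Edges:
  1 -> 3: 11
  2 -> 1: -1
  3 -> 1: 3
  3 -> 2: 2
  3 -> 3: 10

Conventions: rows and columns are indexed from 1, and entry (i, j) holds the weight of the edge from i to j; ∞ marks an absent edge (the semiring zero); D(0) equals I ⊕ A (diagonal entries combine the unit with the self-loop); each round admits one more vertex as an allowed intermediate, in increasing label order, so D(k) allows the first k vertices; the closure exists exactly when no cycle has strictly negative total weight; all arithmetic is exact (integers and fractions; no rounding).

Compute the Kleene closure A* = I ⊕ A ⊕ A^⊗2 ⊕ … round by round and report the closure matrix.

D(0):
  [0, ∞, 11]
  [-1, 0, ∞]
  [3, 2, 0]
D(1):
  [0, ∞, 11]
  [-1, 0, 10]
  [3, 2, 0]
D(2):
  [0, ∞, 11]
  [-1, 0, 10]
  [1, 2, 0]
D(3):
  [0, 13, 11]
  [-1, 0, 10]
  [1, 2, 0]
Answer: A* = [[0, 13, 11], [-1, 0, 10], [1, 2, 0]]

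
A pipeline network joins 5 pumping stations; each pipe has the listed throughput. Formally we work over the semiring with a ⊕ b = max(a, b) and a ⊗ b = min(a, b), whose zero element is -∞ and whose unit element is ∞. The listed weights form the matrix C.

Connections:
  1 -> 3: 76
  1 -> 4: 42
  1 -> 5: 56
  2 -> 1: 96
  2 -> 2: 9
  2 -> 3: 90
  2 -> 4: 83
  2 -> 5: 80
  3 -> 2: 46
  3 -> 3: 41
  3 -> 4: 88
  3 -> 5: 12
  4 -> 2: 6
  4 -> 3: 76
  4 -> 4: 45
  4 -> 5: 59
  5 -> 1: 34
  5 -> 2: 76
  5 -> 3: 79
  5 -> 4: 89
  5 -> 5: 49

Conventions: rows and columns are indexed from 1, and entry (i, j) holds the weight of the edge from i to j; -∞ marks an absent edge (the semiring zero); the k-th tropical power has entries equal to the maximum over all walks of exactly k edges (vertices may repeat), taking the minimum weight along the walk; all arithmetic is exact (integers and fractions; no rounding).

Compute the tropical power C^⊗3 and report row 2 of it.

C^⊗2:
  [34, 56, 56, 76, 49]
  [34, 76, 79, 88, 59]
  [46, 41, 76, 46, 59]
  [34, 59, 59, 76, 49]
  [76, 49, 76, 79, 76]
C^⊗3:
  [56, 49, 76, 56, 59]
  [76, 59, 76, 79, 76]
  [41, 59, 59, 76, 49]
  [59, 49, 76, 59, 59]
  [49, 76, 76, 76, 59]
Answer: row 2 of C^⊗3 = [76, 59, 76, 79, 76]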